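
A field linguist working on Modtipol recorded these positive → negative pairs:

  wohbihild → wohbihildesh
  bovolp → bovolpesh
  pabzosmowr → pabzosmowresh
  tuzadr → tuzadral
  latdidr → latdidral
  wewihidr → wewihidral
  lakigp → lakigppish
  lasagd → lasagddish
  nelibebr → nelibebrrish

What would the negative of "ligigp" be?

ligigppish

pabzosmowr and tuzadr both end in -r yet inflect differently (pabzosmowresh, tuzadral), so the final letter is not what conditions the rule; the second-to-last letter is.
"ligigp" has second-to-last letter 'g'. The stems whose second-to-last letter is 'g' (lakigp → lakigppish, lasagd → lasagddish) double the final consonant and add -ish.
The other patterns: stems whose second-to-last letter is 'l' or 'w' add -esh; stems whose second-to-last letter is 'd' add -al.
So ligigp → ligigppish.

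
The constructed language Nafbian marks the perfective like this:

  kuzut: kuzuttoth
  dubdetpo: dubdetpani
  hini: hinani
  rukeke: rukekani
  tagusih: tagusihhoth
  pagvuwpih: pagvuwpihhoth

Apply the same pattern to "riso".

hini and pagvuwpih both have last vowel 'i' yet inflect differently (hinani, pagvuwpihhoth), so the last vowel is not what conditions the rule; whether the stem ends in a vowel or a consonant is.
"riso" ends in a vowel. The stems ending in a vowel (dubdetpo → dubdetpani, hini → hinani, rukeke → rukekani) drop the final letter and add -ani.
The other pattern: stems ending in a consonant double the final consonant and add -oth.
So riso → risani.

risani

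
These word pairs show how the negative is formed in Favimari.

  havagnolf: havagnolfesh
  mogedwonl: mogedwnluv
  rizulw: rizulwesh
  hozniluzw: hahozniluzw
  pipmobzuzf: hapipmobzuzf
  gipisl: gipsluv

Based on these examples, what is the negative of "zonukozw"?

hazonukozw

havagnolf and pipmobzuzf both end in -f yet inflect differently (havagnolfesh, hapipmobzuzf), so the final letter is not what conditions the rule; the second-to-last letter is.
"zonukozw" has second-to-last letter 'z'. The stems whose second-to-last letter is 'z' (pipmobzuzf → hapipmobzuzf, hozniluzw → hahozniluzw) add the prefix ha-.
So zonukozw → hazonukozw.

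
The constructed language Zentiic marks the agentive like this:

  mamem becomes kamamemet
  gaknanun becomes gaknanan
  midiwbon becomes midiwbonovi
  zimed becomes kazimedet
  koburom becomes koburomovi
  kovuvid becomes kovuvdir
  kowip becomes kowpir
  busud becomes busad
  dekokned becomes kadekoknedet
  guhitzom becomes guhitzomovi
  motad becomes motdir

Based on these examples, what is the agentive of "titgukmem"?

busud and kovuvid both end in -d yet inflect differently (busad, kovuvdir), so the final letter is not what conditions the rule; the last vowel is.
"titgukmem" has last vowel 'e'. The stems whose last vowel is 'e' (zimed → kazimedet, dekokned → kadekoknedet, mamem → kamamemet) add ka- … -et around the stem.
The other patterns: stems whose last vowel is 'u' change the last vowel to 'a'; stems whose last vowel is 'a' or 'i' delete the last vowel and add -ir; stems whose last vowel is 'o' add -ovi.
So titgukmem → katitgukmemet.

katitgukmemet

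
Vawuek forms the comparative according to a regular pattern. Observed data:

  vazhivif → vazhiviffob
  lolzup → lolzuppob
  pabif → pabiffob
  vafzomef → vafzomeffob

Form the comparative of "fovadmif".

Every pair shown (vazhivif → vazhiviffob, lolzup → lolzuppob, pabif → pabiffob, …) follows the same rule: double the final consonant and add -ob.
So fovadmif → fovadmiffob.

fovadmiffob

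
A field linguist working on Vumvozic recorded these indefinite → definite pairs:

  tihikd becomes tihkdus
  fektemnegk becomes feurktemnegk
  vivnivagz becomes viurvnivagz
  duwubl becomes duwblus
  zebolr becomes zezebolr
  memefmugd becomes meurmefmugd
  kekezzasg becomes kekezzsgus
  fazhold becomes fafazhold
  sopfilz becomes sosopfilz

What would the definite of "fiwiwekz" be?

fiwiwkzus

memefmugd and fazhold both end in -d yet inflect differently (meurmefmugd, fafazhold), so the final letter is not what conditions the rule; the second-to-last letter is.
"fiwiwekz" has second-to-last letter 'k'. The one such stem in the data (tihikd → tihkdus) deletes the last vowel and adds -us (as do kekezzasg, duwubl), so the same rule applies.
The other patterns: stems whose second-to-last letter is 'g' insert -ur- after the first vowel; stems whose second-to-last letter is 'l' repeat the first consonant+vowel as a prefix.
So fiwiwekz → fiwiwkzus.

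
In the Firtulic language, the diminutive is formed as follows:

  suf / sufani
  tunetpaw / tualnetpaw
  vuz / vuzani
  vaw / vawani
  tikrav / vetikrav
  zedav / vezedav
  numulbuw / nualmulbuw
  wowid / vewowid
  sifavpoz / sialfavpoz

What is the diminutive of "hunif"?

vehunif

vaw and numulbuw both end in -w yet inflect differently (vawani, nualmulbuw), so the final letter is not what conditions the rule; the number of vowels is.
"hunif" has 2 vowels. The stems with 2 vowels (zedav → vezedav, wowid → vewowid, tikrav → vetikrav) add the prefix ve-.
The other patterns: stems with 1 vowel add -ani; stems with 3 vowels insert -al- after the first vowel.
So hunif → vehunif.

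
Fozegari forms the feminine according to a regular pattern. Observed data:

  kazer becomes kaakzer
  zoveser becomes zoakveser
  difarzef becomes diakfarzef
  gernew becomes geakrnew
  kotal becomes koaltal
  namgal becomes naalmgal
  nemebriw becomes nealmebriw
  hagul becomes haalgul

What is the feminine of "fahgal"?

faalhgal

gernew and nemebriw both end in -w yet inflect differently (geakrnew, nealmebriw), so the final letter is not what conditions the rule; the last vowel is.
"fahgal" has last vowel 'a'. The stems whose last vowel is 'a' (kotal → koaltal, namgal → naalmgal) insert -al- after the first vowel.
The other pattern: stems whose last vowel is 'e' insert -ak- after the first vowel.
So fahgal → faalhgal.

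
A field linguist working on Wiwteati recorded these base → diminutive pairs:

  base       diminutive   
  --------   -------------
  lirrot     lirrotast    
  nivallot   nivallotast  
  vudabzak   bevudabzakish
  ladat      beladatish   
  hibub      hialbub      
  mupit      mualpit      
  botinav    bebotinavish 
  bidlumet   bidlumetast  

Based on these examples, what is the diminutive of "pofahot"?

"pofahot" has last vowel 'o'. The stems whose last vowel is 'o' (lirrot → lirrotast, nivallot → nivallotast) add -ast.
The other patterns: stems whose last vowel is 'a' add be- … -ish around the stem; stems whose last vowel is 'i' or 'u' insert -al- after the first vowel.
So pofahot → pofahotast.

pofahotast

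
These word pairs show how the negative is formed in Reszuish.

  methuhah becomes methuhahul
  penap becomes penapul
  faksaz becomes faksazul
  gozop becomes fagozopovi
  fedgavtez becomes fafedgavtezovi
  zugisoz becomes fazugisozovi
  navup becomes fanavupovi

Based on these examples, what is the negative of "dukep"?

penap and gozop both end in -p yet inflect differently (penapul, fagozopovi), so the final letter is not what conditions the rule; the last vowel is.
"dukep" has last vowel 'e'. The one such stem in the data (fedgavtez → fafedgavtezovi) adds fa- … -ovi around the stem, so the same rule applies.
So dukep → fadukepovi.

fadukepovi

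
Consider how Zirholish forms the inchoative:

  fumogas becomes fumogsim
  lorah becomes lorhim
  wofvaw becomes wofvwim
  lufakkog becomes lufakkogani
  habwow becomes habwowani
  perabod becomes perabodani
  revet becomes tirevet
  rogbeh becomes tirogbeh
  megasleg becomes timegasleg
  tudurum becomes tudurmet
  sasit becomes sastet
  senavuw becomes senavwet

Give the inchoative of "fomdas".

fomdsim

wofvaw and habwow both end in -w yet inflect differently (wofvwim, habwowani), so the final letter is not what conditions the rule; the last vowel is.
"fomdas" has last vowel 'a'. The stems whose last vowel is 'a' (fumogas → fumogsim, lorah → lorhim, wofvaw → wofvwim) delete the last vowel and add -im.
So fomdas → fomdsim.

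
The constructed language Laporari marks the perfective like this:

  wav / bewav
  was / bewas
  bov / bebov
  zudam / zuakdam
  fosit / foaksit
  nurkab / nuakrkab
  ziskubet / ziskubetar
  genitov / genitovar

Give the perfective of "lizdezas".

lizdezasar

fosit and ziskubet both end in -t yet inflect differently (foaksit, ziskubetar), so the final letter is not what conditions the rule; the number of vowels is.
"lizdezas" has 3 vowels. The stems with 3 vowels (ziskubet → ziskubetar, genitov → genitovar) add -ar.
The other patterns: stems with 1 vowel add the prefix be-; stems with 2 vowels insert -ak- after the first vowel.
So lizdezas → lizdezasar.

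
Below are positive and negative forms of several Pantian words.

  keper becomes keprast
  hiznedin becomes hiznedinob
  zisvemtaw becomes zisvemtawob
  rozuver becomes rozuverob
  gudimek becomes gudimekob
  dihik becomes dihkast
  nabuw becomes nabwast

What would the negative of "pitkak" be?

"pitkak" has 2 vowels. The stems with 2 vowels (nabuw → nabwast, dihik → dihkast, keper → keprast) delete the last vowel and add -ast.
So pitkak → pitkkast.

pitkkast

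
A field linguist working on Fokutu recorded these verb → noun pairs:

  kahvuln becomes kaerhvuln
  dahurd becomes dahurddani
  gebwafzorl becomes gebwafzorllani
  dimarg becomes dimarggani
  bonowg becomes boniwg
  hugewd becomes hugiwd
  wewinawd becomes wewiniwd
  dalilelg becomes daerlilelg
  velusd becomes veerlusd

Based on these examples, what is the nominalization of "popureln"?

dahurd and wewinawd both end in -d yet inflect differently (dahurddani, wewiniwd), so the final letter is not what conditions the rule; the second-to-last letter is.
"popureln" has second-to-last letter 'l'. The stems whose second-to-last letter is 'l' (dalilelg → daerlilelg, kahvuln → kaerhvuln) insert -er- after the first vowel.
The other patterns: stems whose second-to-last letter is 'r' double the final consonant and add -ani; stems whose second-to-last letter is 'w' change the last vowel to 'i'.
So popureln → poerpureln.

poerpureln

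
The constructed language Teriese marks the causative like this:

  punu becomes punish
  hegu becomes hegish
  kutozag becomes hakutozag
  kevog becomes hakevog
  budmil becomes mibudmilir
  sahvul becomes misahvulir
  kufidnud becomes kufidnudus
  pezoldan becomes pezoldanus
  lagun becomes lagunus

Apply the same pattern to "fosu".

punu and sahvul both have last vowel 'u' yet inflect differently (punish, misahvulir), so the last vowel is not what conditions the rule; the final letter is.
"fosu" ends in -u. The stems ending in -u (punu → punish, hegu → hegish) drop the final letter and add -ish.
The other patterns: stems ending in -g add the prefix ha-; stems ending in -l add mi- … -ir around the stem; stems ending in -d or -n add -us.
So fosu → fosish.

fosish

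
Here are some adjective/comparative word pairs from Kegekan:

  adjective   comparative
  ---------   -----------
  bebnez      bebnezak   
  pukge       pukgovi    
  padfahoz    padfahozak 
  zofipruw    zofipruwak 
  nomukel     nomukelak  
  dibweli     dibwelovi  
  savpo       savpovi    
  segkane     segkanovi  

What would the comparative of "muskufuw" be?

"muskufuw" ends in a consonant. The stems ending in a consonant (bebnez → bebnezak, nomukel → nomukelak, padfahoz → padfahozak) add -ak.
The other pattern: stems ending in a vowel drop the final letter and add -ovi.
So muskufuw → muskufuwak.

muskufuwak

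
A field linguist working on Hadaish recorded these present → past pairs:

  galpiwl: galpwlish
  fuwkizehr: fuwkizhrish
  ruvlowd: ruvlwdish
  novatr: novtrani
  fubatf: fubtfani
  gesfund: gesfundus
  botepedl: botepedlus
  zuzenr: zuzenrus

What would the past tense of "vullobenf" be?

vullobenfus

fuwkizehr and novatr both end in -r yet inflect differently (fuwkizhrish, novtrani), so the final letter is not what conditions the rule; the second-to-last letter is.
"vullobenf" has second-to-last letter 'n'. The stems whose second-to-last letter is 'n' (gesfund → gesfundus, zuzenr → zuzenrus) add -us.
The other patterns: stems whose second-to-last letter is 'h' or 'w' delete the last vowel and add -ish; stems whose second-to-last letter is 't' delete the last vowel and add -ani.
So vullobenf → vullobenfus.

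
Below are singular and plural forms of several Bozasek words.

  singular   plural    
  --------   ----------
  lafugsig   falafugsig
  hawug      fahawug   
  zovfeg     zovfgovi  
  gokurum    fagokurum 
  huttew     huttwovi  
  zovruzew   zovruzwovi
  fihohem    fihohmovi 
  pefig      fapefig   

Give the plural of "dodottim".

"dodottim" has last vowel 'i'. The stems whose last vowel is 'i' (pefig → fapefig, lafugsig → falafugsig) add the prefix fa-.
The other pattern: stems whose last vowel is 'e' delete the last vowel and add -ovi.
So dodottim → fadodottim.

fadodottim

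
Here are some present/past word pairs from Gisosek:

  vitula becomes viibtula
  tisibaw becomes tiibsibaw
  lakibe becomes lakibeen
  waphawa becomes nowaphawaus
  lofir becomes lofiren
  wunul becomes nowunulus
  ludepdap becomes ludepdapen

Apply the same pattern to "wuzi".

"wuzi" begins with w-. The stems beginning with w- (waphawa → nowaphawaus, wunul → nowunulus) add no- … -us around the stem.
The other patterns: stems beginning with l- add -en; stems beginning with t- or v- insert -ib- after the first vowel.
So wuzi → nowuzius.

nowuzius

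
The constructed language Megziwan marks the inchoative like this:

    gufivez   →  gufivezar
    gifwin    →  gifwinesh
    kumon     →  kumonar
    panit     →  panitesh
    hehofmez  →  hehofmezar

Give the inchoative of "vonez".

vonezar

"vonez" has last vowel 'e'. The stems whose last vowel is 'e' (hehofmez → hehofmezar, gufivez → gufivezar) add -ar.
The other pattern: stems whose last vowel is 'i' add -esh.
So vonez → vonezar.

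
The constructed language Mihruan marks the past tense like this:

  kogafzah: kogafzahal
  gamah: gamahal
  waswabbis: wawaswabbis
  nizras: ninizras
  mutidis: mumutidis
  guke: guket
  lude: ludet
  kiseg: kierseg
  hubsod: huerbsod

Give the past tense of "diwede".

diwedet

kogafzah and nizras both have last vowel 'a' yet inflect differently (kogafzahal, ninizras), so the last vowel is not what conditions the rule; the final letter is.
"diwede" ends in -e. The stems ending in -e (guke → guket, lude → ludet) drop the final letter and add -et.
So diwede → diwedet.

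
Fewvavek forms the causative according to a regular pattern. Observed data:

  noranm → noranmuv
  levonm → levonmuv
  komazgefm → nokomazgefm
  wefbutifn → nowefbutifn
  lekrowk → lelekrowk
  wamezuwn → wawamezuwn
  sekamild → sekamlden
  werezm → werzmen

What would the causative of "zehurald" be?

"zehurald" has second-to-last letter 'l'. The one such stem in the data (sekamild → sekamlden) deletes the last vowel and adds -en (as does werezm), so the same rule applies.
The other patterns: stems whose second-to-last letter is 'n' add -uv; stems whose second-to-last letter is 'f' add the prefix no-; stems whose second-to-last letter is 'w' repeat the first consonant+vowel as a prefix.
So zehurald → zehurlden.

zehurlden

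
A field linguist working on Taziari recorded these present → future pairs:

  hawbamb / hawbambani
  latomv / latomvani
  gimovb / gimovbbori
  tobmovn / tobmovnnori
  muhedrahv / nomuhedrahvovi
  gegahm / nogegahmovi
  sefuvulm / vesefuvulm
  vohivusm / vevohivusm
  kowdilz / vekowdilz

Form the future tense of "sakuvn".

hawbamb and gimovb both end in -b yet inflect differently (hawbambani, gimovbbori), so the final letter is not what conditions the rule; the second-to-last letter is.
"sakuvn" has second-to-last letter 'v'. The stems whose second-to-last letter is 'v' (gimovb → gimovbbori, tobmovn → tobmovnnori) double the final consonant and add -ori.
The other patterns: stems whose second-to-last letter is 'm' add -ani; stems whose second-to-last letter is 'h' add no- … -ovi around the stem; stems whose second-to-last letter is 'l' or 's' add the prefix ve-.
So sakuvn → sakuvnnori.

sakuvnnori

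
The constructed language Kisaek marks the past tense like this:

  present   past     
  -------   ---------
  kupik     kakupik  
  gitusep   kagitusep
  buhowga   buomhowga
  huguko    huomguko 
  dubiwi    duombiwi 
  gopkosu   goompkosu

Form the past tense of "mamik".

"mamik" ends in a consonant. The stems ending in a consonant (kupik → kakupik, gitusep → kagitusep) add the prefix ka-.
The other pattern: stems ending in a vowel insert -om- after the first vowel.
So mamik → kamamik.

kamamik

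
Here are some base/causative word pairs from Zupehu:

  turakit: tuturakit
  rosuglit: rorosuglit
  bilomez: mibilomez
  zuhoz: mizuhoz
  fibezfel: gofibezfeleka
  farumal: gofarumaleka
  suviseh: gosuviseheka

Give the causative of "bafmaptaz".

mibafmaptaz

bilomez and fibezfel both have last vowel 'e' yet inflect differently (mibilomez, gofibezfeleka), so the last vowel is not what conditions the rule; the final letter is.
"bafmaptaz" ends in -z. The stems ending in -z (bilomez → mibilomez, zuhoz → mizuhoz) add the prefix mi-.
The other patterns: stems ending in -t repeat the first consonant+vowel as a prefix; stems ending in -h or -l add go- … -eka around the stem.
So bafmaptaz → mibafmaptaz.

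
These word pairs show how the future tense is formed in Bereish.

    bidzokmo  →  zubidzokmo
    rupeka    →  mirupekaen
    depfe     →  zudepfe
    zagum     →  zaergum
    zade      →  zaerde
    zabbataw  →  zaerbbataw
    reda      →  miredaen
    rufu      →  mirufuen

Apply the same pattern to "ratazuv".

"ratazuv" begins with r-. The stems beginning with r- (reda → miredaen, rufu → mirufuen, rupeka → mirupekaen) add mi- … -en around the stem.
So ratazuv → miratazuven.

miratazuven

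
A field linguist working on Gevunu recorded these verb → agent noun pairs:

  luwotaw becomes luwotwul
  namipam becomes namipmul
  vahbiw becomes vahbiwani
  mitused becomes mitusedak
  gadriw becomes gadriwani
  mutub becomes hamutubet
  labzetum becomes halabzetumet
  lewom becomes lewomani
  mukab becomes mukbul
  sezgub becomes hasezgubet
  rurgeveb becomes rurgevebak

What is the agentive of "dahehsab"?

vahbiw and luwotaw both end in -w yet inflect differently (vahbiwani, luwotwul), so the final letter is not what conditions the rule; the last vowel is.
"dahehsab" has last vowel 'a'. The stems whose last vowel is 'a' (luwotaw → luwotwul, namipam → namipmul, mukab → mukbul) delete the last vowel and add -ul.
So dahehsab → dahehsbul.

dahehsbul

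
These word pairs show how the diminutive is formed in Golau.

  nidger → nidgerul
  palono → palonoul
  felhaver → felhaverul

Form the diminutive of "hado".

Every pair shown (nidger → nidgerul, palono → palonoul, felhaver → felhaverul) follows the same rule: add -ul.
So hado → hadoul.

hadoul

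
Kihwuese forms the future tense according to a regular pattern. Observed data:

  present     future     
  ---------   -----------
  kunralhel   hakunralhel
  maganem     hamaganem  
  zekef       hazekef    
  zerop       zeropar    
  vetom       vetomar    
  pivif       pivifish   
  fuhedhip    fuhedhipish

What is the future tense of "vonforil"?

maganem and vetom both end in -m yet inflect differently (hamaganem, vetomar), so the final letter is not what conditions the rule; the last vowel is.
"vonforil" has last vowel 'i'. The stems whose last vowel is 'i' (pivif → pivifish, fuhedhip → fuhedhipish) add -ish.
The other patterns: stems whose last vowel is 'e' add the prefix ha-; stems whose last vowel is 'o' add -ar.
So vonforil → vonforilish.

vonforilish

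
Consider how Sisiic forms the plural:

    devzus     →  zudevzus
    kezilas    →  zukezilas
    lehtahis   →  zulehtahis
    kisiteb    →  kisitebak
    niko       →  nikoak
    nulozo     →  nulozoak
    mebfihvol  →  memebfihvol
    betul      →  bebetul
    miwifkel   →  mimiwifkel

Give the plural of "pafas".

niko and mebfihvol both have last vowel 'o' yet inflect differently (nikoak, memebfihvol), so the last vowel is not what conditions the rule; the final letter is.
"pafas" ends in -s. The stems ending in -s (devzus → zudevzus, kezilas → zukezilas, lehtahis → zulehtahis) add the prefix zu-.
The other patterns: stems ending in -b or -o add -ak; stems ending in -l repeat the first consonant+vowel as a prefix.
So pafas → zupafas.

zupafas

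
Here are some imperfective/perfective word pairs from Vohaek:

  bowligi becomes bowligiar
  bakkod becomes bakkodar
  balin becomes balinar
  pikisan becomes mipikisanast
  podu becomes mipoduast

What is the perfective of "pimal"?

"pimal" begins with p-. The stems beginning with p- (pikisan → mipikisanast, podu → mipoduast) add mi- … -ast around the stem.
The other pattern: stems beginning with b- add -ar.
So pimal → mipimalast.

mipimalast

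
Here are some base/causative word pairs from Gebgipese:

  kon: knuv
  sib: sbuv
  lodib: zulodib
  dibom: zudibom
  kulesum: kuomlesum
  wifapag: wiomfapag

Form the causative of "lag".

sib and lodib both end in -b yet inflect differently (sbuv, zulodib), so the final letter is not what conditions the rule; the number of vowels is.
"lag" has 1 vowel. The stems with 1 vowel (kon → knuv, sib → sbuv) delete the last vowel and add -uv.
The other patterns: stems with 2 vowels add the prefix zu-; stems with 3 vowels insert -om- after the first vowel.
So lag → lguv.

lguv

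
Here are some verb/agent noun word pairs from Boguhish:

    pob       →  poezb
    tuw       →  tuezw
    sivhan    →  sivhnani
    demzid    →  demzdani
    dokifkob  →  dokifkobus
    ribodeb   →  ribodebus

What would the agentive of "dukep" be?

pob and dokifkob both end in -b yet inflect differently (poezb, dokifkobus), so the final letter is not what conditions the rule; the number of vowels is.
"dukep" has 2 vowels. The stems with 2 vowels (sivhan → sivhnani, demzid → demzdani) delete the last vowel and add -ani.
So dukep → dukpani.

dukpani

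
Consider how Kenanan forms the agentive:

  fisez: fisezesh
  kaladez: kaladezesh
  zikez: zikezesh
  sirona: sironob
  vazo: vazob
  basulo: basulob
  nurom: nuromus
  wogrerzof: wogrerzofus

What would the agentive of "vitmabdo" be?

vazo and nurom both have last vowel 'o' yet inflect differently (vazob, nuromus), so the last vowel is not what conditions the rule; the final letter is.
"vitmabdo" ends in -o. The stems ending in -o (vazo → vazob, basulo → basulob) drop the final letter and add -ob.
The other patterns: stems ending in -z add -esh; stems ending in -f or -m add -us.
So vitmabdo → vitmabdob.

vitmabdob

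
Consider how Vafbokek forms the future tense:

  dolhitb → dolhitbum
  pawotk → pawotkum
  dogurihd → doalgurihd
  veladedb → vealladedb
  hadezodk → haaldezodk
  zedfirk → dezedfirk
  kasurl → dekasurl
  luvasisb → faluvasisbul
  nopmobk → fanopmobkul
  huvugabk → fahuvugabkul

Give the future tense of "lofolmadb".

"lofolmadb" has second-to-last letter 'd'. The stems whose second-to-last letter is 'd' (veladedb → vealladedb, hadezodk → haaldezodk) insert -al- after the first vowel.
The other patterns: stems whose second-to-last letter is 't' add -um; stems whose second-to-last letter is 'r' add the prefix de-; stems whose second-to-last letter is 'b' or 's' add fa- … -ul around the stem.
So lofolmadb → loalfolmadb.

loalfolmadb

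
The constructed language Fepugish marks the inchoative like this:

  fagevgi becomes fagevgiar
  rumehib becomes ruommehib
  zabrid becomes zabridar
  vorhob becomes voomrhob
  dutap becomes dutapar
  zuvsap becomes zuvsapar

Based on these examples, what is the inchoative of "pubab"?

puombab

rumehib and zabrid both have last vowel 'i' yet inflect differently (ruommehib, zabridar), so the last vowel is not what conditions the rule; the final letter is.
"pubab" ends in -b. The stems ending in -b (vorhob → voomrhob, rumehib → ruommehib) insert -om- after the first vowel.
So pubab → puombab.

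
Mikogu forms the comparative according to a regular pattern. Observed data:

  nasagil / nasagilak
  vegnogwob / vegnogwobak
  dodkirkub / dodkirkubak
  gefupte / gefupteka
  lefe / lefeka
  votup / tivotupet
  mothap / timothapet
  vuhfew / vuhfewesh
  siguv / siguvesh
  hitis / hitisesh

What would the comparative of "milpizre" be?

"milpizre" ends in -e. The stems ending in -e (gefupte → gefupteka, lefe → lefeka) drop the final letter and add -eka.
The other patterns: stems ending in -b or -l add -ak; stems ending in -p add ti- … -et around the stem; stems ending in -s, -v or -w add -esh.
So milpizre → milpizreka.

milpizreka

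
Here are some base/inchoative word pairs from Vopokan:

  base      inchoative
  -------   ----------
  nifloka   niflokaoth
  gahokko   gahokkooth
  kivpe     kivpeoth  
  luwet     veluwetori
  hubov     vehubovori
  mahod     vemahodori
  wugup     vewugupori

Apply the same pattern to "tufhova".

"tufhova" ends in a vowel. The stems ending in a vowel (nifloka → niflokaoth, gahokko → gahokkooth, kivpe → kivpeoth) add -oth.
So tufhova → tufhovaoth.

tufhovaoth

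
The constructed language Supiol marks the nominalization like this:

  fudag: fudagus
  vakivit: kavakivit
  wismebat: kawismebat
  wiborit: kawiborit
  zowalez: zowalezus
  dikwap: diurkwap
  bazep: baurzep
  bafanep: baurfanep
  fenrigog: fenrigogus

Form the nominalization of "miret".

kamiret

wismebat and dikwap both have last vowel 'a' yet inflect differently (kawismebat, diurkwap), so the last vowel is not what conditions the rule; the final letter is.
"miret" ends in -t. The stems ending in -t (wismebat → kawismebat, wiborit → kawiborit, vakivit → kavakivit) add the prefix ka-.
The other patterns: stems ending in -p insert -ur- after the first vowel; stems ending in -g or -z add -us.
So miret → kamiret.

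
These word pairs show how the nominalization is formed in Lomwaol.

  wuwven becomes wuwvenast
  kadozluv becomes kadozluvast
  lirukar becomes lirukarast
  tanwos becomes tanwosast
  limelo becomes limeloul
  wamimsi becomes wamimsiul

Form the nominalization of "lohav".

lohavast

tanwos and limelo both have last vowel 'o' yet inflect differently (tanwosast, limeloul), so the last vowel is not what conditions the rule; whether the stem ends in a vowel or a consonant is.
"lohav" ends in a consonant. The stems ending in a consonant (wuwven → wuwvenast, kadozluv → kadozluvast, lirukar → lirukarast) add -ast.
The other pattern: stems ending in a vowel add -ul.
So lohav → lohavast.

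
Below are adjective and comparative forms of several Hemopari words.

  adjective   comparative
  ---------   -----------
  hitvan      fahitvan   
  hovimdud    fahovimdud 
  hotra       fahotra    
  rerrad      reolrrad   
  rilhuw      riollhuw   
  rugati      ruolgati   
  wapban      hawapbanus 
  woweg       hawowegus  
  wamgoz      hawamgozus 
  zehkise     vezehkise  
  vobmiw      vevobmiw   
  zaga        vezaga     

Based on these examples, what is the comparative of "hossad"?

fahossad

"hossad" begins with h-. The stems beginning with h- (hitvan → fahitvan, hovimdud → fahovimdud, hotra → fahotra) add the prefix fa-.
So hossad → fahossad.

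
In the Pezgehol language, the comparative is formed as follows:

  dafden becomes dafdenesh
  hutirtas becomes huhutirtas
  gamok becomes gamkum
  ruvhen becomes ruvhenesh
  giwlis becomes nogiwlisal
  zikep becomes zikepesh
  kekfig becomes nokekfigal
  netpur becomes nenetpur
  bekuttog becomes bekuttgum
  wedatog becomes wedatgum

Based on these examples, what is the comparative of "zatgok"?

hutirtas and giwlis both end in -s yet inflect differently (huhutirtas, nogiwlisal), so the final letter is not what conditions the rule; the last vowel is.
"zatgok" has last vowel 'o'. The stems whose last vowel is 'o' (bekuttog → bekuttgum, gamok → gamkum, wedatog → wedatgum) delete the last vowel and add -um.
The other patterns: stems whose last vowel is 'a' or 'u' repeat the first consonant+vowel as a prefix; stems whose last vowel is 'e' add -esh; stems whose last vowel is 'i' add no- … -al around the stem.
So zatgok → zatgkum.

zatgkum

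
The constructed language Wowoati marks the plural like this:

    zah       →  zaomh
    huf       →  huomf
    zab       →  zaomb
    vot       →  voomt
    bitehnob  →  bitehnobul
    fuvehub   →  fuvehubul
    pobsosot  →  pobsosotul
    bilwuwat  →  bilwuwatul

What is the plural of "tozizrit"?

"tozizrit" has 3 vowels. The stems with 3 vowels (bitehnob → bitehnobul, fuvehub → fuvehubul, pobsosot → pobsosotul) add -ul.
The other pattern: stems with 1 vowel insert -om- after the first vowel.
So tozizrit → tozizritul.

tozizritul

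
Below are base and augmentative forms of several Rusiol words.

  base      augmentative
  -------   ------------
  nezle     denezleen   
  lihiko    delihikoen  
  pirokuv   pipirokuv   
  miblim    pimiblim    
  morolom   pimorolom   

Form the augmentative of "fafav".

pifafav

morolom and lihiko both have last vowel 'o' yet inflect differently (pimorolom, delihikoen), so the last vowel is not what conditions the rule; whether the stem ends in a vowel or a consonant is.
"fafav" ends in a consonant. The stems ending in a consonant (morolom → pimorolom, miblim → pimiblim, pirokuv → pipirokuv) add the prefix pi-.
So fafav → pifafav.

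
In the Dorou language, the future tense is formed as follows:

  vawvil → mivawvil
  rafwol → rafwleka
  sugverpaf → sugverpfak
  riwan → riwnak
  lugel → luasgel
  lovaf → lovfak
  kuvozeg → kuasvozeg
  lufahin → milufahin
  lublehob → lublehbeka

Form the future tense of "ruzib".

miruzib

riwan and lufahin both end in -n yet inflect differently (riwnak, milufahin), so the final letter is not what conditions the rule; the last vowel is.
"ruzib" has last vowel 'i'. The stems whose last vowel is 'i' (vawvil → mivawvil, lufahin → milufahin) add the prefix mi-.
So ruzib → miruzib.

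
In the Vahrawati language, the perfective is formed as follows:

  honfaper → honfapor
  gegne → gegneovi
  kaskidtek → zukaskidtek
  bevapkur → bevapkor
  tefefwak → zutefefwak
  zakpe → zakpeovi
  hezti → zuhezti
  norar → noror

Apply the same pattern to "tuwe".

tuweovi

honfaper and gegne both have last vowel 'e' yet inflect differently (honfapor, gegneovi), so the last vowel is not what conditions the rule; the final letter is.
"tuwe" ends in -e. The stems ending in -e (gegne → gegneovi, zakpe → zakpeovi) add -ovi.
So tuwe → tuweovi.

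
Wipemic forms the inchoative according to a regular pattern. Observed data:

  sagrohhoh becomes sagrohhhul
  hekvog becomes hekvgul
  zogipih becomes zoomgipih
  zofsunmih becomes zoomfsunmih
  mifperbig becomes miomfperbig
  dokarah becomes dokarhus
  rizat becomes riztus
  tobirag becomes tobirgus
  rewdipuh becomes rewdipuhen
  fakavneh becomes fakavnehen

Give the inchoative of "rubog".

rubgul

"rubog" has last vowel 'o'. The stems whose last vowel is 'o' (sagrohhoh → sagrohhhul, hekvog → hekvgul) delete the last vowel and add -ul.
So rubog → rubgul.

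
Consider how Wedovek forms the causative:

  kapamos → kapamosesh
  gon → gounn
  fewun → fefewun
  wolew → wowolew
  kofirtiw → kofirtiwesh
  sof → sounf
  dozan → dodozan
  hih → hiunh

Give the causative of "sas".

"sas" has 1 vowel. The stems with 1 vowel (gon → gounn, sof → sounf, hih → hiunh) insert -un- after the first vowel.
So sas → sauns.

sauns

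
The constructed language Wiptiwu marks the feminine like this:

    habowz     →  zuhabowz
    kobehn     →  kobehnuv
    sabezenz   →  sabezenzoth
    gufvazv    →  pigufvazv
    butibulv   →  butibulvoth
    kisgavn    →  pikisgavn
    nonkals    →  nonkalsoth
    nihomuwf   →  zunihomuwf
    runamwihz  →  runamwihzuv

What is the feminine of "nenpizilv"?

nenpizilvoth

kisgavn and kobehn both end in -n yet inflect differently (pikisgavn, kobehnuv), so the final letter is not what conditions the rule; the second-to-last letter is.
"nenpizilv" has second-to-last letter 'l'. The stems whose second-to-last letter is 'l' (nonkals → nonkalsoth, butibulv → butibulvoth) add -oth.
So nenpizilv → nenpizilvoth.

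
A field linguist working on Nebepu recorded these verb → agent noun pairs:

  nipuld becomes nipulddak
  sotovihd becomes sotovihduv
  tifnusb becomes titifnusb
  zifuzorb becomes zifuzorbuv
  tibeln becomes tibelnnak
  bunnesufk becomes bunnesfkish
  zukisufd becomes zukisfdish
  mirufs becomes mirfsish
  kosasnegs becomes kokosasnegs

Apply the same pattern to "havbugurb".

havbugurbuv

"havbugurb" has second-to-last letter 'r'. The one such stem in the data (zifuzorb → zifuzorbuv) adds -uv, so the same rule applies.
The other patterns: stems whose second-to-last letter is 'l' double the final consonant and add -ak; stems whose second-to-last letter is 'f' delete the last vowel and add -ish; stems whose second-to-last letter is 'g' or 's' repeat the first consonant+vowel as a prefix.
So havbugurb → havbugurbuv.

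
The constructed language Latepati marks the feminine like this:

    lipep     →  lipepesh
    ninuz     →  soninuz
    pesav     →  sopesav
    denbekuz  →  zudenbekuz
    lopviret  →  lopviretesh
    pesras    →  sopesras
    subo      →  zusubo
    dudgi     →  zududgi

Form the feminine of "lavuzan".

ninuz and denbekuz both end in -z yet inflect differently (soninuz, zudenbekuz), so the final letter is not what conditions the rule; the first letter is.
"lavuzan" begins with l-. The stems beginning with l- (lipep → lipepesh, lopviret → lopviretesh) add -esh.
So lavuzan → lavuzanesh.

lavuzanesh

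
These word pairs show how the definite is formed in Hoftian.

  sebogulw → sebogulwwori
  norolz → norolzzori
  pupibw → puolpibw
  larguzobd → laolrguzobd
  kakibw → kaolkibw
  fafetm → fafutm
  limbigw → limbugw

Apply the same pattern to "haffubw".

haolffubw

sebogulw and pupibw both end in -w yet inflect differently (sebogulwwori, puolpibw), so the final letter is not what conditions the rule; the second-to-last letter is.
"haffubw" has second-to-last letter 'b'. The stems whose second-to-last letter is 'b' (pupibw → puolpibw, larguzobd → laolrguzobd, kakibw → kaolkibw) insert -ol- after the first vowel.
The other patterns: stems whose second-to-last letter is 'l' double the final consonant and add -ori; stems whose second-to-last letter is 'g' or 't' change the last vowel to 'u'.
So haffubw → haolffubw.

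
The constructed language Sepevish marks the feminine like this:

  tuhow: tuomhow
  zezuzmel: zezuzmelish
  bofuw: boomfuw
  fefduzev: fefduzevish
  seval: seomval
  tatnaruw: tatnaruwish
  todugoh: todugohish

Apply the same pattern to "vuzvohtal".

seval and zezuzmel both end in -l yet inflect differently (seomval, zezuzmelish), so the final letter is not what conditions the rule; the number of vowels is.
"vuzvohtal" has 3 vowels. The stems with 3 vowels (todugoh → todugohish, zezuzmel → zezuzmelish, fefduzev → fefduzevish) add -ish.
The other pattern: stems with 2 vowels insert -om- after the first vowel.
So vuzvohtal → vuzvohtalish.

vuzvohtalish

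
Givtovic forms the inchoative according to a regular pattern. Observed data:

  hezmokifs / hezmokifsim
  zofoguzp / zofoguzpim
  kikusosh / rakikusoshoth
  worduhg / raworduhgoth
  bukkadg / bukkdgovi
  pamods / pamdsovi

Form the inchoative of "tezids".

tezdsovi

"tezids" has second-to-last letter 'd'. The stems whose second-to-last letter is 'd' (bukkadg → bukkdgovi, pamods → pamdsovi) delete the last vowel and add -ovi.
So tezids → tezdsovi.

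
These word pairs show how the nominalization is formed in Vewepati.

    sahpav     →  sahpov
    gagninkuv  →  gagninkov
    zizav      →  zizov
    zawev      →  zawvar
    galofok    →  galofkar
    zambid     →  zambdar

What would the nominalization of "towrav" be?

sahpav and zawev both end in -v yet inflect differently (sahpov, zawvar), so the final letter is not what conditions the rule; the last vowel is.
"towrav" has last vowel 'a'. The stems whose last vowel is 'a' (sahpav → sahpov, zizav → zizov) change the last vowel to 'o'.
So towrav → towrov.

towrov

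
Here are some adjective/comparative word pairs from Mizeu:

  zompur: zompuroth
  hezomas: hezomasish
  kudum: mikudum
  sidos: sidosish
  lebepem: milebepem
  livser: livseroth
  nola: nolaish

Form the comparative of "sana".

sanaish

"sana" ends in -a. The one such stem in the data (nola → nolaish) adds -ish, so the same rule applies.
The other patterns: stems ending in -m add the prefix mi-; stems ending in -r add -oth.
So sana → sanaish.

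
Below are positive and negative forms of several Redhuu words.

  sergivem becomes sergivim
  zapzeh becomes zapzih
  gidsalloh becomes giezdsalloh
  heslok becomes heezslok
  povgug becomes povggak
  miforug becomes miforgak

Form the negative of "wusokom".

wuezsokom

"wusokom" has last vowel 'o'. The stems whose last vowel is 'o' (gidsalloh → giezdsalloh, heslok → heezslok) insert -ez- after the first vowel.
So wusokom → wuezsokom.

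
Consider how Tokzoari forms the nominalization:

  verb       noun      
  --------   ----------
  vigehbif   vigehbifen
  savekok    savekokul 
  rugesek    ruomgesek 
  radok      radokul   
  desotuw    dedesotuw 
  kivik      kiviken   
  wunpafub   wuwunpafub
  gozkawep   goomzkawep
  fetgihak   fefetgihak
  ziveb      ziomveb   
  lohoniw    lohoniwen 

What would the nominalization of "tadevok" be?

radok and rugesek both end in -k yet inflect differently (radokul, ruomgesek), so the final letter is not what conditions the rule; the last vowel is.
"tadevok" has last vowel 'o'. The stems whose last vowel is 'o' (radok → radokul, savekok → savekokul) add -ul.
The other patterns: stems whose last vowel is 'e' insert -om- after the first vowel; stems whose last vowel is 'i' add -en; stems whose last vowel is 'a' or 'u' repeat the first consonant+vowel as a prefix.
So tadevok → tadevokul.

tadevokul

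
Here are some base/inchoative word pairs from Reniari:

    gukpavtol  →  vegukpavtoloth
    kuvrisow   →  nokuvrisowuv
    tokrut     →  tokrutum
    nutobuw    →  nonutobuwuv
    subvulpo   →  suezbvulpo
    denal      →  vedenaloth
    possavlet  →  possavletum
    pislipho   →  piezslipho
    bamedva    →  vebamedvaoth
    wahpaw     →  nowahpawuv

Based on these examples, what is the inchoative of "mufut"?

mufutum

kuvrisow and subvulpo both have last vowel 'o' yet inflect differently (nokuvrisowuv, suezbvulpo), so the last vowel is not what conditions the rule; the final letter is.
"mufut" ends in -t. The stems ending in -t (tokrut → tokrutum, possavlet → possavletum) add -um.
So mufut → mufutum.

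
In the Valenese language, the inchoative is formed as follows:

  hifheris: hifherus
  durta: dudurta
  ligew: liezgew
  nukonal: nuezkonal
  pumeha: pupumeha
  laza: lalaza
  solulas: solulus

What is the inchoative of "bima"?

solulas and pumeha both have last vowel 'a' yet inflect differently (solulus, pupumeha), so the last vowel is not what conditions the rule; the final letter is.
"bima" ends in -a. The stems ending in -a (pumeha → pupumeha, laza → lalaza, durta → dudurta) repeat the first consonant+vowel as a prefix.
The other patterns: stems ending in -s change the last vowel to 'u'; stems ending in -l or -w insert -ez- after the first vowel.
So bima → bibima.

bibima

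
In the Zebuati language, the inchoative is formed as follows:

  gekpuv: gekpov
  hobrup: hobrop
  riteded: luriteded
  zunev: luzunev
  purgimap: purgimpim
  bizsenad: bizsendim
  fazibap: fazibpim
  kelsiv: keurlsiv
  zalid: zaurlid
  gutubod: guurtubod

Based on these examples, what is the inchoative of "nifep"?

gekpuv and zunev both end in -v yet inflect differently (gekpov, luzunev), so the final letter is not what conditions the rule; the last vowel is.
"nifep" has last vowel 'e'. The stems whose last vowel is 'e' (riteded → luriteded, zunev → luzunev) add the prefix lu-.
So nifep → lunifep.

lunifep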